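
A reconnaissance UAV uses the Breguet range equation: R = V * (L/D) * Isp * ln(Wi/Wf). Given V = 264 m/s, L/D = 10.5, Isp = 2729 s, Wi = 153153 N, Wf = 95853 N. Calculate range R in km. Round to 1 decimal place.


Step 1: Coefficient = V * (L/D) * Isp = 264 * 10.5 * 2729 = 7564788.0 m
Step 2: Wi/Wf = 153153 / 95853 = 1.59779
Step 3: ln(1.59779) = 0.468622
Step 4: R = 7564788.0 * 0.468622 = 3545023.5 m = 3545.0 km

3545.0


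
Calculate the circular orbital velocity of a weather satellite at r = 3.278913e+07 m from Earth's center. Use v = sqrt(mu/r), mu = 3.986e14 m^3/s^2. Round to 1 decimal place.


Step 1: mu / r = 3.986e14 / 3.278913e+07 = 12156467.7074
Step 2: v = sqrt(12156467.7074) = 3486.6 m/s

3486.6


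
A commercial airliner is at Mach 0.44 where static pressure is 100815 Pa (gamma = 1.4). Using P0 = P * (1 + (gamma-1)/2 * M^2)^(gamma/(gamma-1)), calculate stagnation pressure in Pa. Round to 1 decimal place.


Step 1: (gamma-1)/2 * M^2 = 0.2 * 0.1936 = 0.03872
Step 2: 1 + 0.03872 = 1.03872
Step 3: Exponent gamma/(gamma-1) = 3.5
Step 4: P0 = 100815 * 1.03872^3.5 = 115151.6 Pa

115151.6


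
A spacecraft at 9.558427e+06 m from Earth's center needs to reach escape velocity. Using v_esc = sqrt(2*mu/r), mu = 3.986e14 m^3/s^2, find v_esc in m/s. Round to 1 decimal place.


Step 1: 2*mu/r = 2 * 3.986e14 / 9.558427e+06 = 83402844.422
Step 2: v_esc = sqrt(83402844.422) = 9132.5 m/s

9132.5


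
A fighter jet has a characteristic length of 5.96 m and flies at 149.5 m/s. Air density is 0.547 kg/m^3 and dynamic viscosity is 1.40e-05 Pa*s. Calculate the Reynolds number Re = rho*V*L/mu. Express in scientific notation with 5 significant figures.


Step 1: Numerator = rho * V * L = 0.547 * 149.5 * 5.96 = 487.38794
Step 2: Re = 487.38794 / 1.40e-05
Step 3: Re = 3.4813e+07

3.4813e+07


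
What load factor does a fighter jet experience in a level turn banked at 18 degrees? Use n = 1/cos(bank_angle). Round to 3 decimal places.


Step 1: Convert 18 degrees to radians = 0.314159
Step 2: cos(18 deg) = 0.951057
Step 3: n = 1 / 0.951057 = 1.051

1.051


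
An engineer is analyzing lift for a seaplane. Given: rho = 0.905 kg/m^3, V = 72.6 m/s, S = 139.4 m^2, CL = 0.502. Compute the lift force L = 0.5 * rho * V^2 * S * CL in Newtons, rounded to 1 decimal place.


Step 1: Calculate dynamic pressure q = 0.5 * 0.905 * 72.6^2 = 0.5 * 0.905 * 5270.76 = 2385.0189 Pa
Step 2: Multiply by wing area and lift coefficient: L = 2385.0189 * 139.4 * 0.502
Step 3: L = 332471.6347 * 0.502 = 166900.8 N

166900.8


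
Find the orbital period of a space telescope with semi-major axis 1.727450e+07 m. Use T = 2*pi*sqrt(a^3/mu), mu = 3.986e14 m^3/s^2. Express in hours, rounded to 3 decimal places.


Step 1: a^3 / mu = 5.154855e+21 / 3.986e14 = 1.293240e+07
Step 2: sqrt(1.293240e+07) = 3596.1648 s
Step 3: T = 2*pi * 3596.1648 = 22595.37 s
Step 4: T in hours = 22595.37 / 3600 = 6.276 hours

6.276


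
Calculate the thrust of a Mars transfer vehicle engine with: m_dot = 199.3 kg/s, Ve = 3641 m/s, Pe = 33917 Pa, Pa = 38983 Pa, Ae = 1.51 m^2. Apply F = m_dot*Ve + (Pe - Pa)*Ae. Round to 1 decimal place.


Step 1: Momentum thrust = m_dot * Ve = 199.3 * 3641 = 725651.3 N
Step 2: Pressure thrust = (Pe - Pa) * Ae = (33917 - 38983) * 1.51 = -7649.66 N
Step 3: Total thrust F = 725651.3 + -7649.66 = 718001.6 N

718001.6


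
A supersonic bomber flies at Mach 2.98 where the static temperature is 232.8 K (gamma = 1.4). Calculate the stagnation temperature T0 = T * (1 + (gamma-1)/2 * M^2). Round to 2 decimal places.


Step 1: (gamma-1)/2 = 0.2
Step 2: M^2 = 8.8804
Step 3: 1 + 0.2 * 8.8804 = 2.77608
Step 4: T0 = 232.8 * 2.77608 = 646.27 K

646.27


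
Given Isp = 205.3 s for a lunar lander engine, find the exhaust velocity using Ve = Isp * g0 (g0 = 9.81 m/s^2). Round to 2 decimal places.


Step 1: Ve = Isp * g0 = 205.3 * 9.81
Step 2: Ve = 2013.99 m/s

2013.99


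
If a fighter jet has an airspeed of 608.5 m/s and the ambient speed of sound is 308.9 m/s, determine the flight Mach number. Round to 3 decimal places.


Step 1: M = V / a = 608.5 / 308.9
Step 2: M = 1.970

1.970


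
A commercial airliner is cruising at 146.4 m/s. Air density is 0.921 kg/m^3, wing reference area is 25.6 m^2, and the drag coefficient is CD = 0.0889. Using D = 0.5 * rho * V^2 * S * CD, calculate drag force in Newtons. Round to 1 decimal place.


Step 1: Dynamic pressure q = 0.5 * 0.921 * 146.4^2 = 9869.8781 Pa
Step 2: Drag D = q * S * CD = 9869.8781 * 25.6 * 0.0889
Step 3: D = 22462.3 N

22462.3


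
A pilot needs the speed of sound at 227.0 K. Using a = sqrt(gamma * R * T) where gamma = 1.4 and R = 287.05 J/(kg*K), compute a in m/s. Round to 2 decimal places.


Step 1: gamma * R * T = 1.4 * 287.05 * 227.0 = 91224.49
Step 2: a = sqrt(91224.49) = 302.03 m/s

302.03


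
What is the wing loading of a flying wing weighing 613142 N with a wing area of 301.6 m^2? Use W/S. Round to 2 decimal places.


Step 1: Wing loading = W / S = 613142 / 301.6
Step 2: Wing loading = 2032.96 N/m^2

2032.96


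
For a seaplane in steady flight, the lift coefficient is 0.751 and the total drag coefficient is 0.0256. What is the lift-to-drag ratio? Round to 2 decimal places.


Step 1: L/D = CL / CD = 0.751 / 0.0256
Step 2: L/D = 29.34

29.34


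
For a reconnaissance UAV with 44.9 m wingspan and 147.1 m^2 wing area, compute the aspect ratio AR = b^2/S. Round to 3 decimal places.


Step 1: b^2 = 44.9^2 = 2016.01
Step 2: AR = 2016.01 / 147.1 = 13.705

13.705


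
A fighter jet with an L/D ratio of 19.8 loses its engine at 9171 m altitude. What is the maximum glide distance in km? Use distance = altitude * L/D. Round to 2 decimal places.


Step 1: Glide distance = altitude * L/D = 9171 * 19.8 = 181585.8 m
Step 2: Convert to km: 181585.8 / 1000 = 181.59 km

181.59


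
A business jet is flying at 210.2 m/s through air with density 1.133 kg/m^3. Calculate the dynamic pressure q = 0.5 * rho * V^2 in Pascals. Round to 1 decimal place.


Step 1: V^2 = 210.2^2 = 44184.04
Step 2: q = 0.5 * 1.133 * 44184.04
Step 3: q = 25030.3 Pa

25030.3


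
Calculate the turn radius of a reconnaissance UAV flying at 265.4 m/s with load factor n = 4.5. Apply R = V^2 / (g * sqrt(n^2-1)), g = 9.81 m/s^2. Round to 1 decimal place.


Step 1: V^2 = 265.4^2 = 70437.16
Step 2: n^2 - 1 = 4.5^2 - 1 = 19.25
Step 3: sqrt(19.25) = 4.387482
Step 4: R = 70437.16 / (9.81 * 4.387482) = 1636.5 m

1636.5


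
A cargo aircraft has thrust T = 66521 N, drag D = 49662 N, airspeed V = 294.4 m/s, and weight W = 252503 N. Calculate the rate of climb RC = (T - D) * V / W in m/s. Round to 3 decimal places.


Step 1: Excess thrust = T - D = 66521 - 49662 = 16859 N
Step 2: Excess power = 16859 * 294.4 = 4963289.6 W
Step 3: RC = 4963289.6 / 252503 = 19.656 m/s

19.656


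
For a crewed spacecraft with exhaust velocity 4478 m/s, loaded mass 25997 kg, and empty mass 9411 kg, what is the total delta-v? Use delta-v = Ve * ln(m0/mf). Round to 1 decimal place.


Step 1: Mass ratio m0/mf = 25997 / 9411 = 2.762406
Step 2: ln(2.762406) = 1.016102
Step 3: delta-v = 4478 * 1.016102 = 4550.1 m/s

4550.1


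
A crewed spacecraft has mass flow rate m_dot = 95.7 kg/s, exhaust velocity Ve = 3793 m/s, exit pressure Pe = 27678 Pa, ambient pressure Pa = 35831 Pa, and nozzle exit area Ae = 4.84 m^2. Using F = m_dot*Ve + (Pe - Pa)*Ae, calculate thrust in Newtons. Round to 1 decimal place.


Step 1: Momentum thrust = m_dot * Ve = 95.7 * 3793 = 362990.1 N
Step 2: Pressure thrust = (Pe - Pa) * Ae = (27678 - 35831) * 4.84 = -39460.52 N
Step 3: Total thrust F = 362990.1 + -39460.52 = 323529.6 N

323529.6


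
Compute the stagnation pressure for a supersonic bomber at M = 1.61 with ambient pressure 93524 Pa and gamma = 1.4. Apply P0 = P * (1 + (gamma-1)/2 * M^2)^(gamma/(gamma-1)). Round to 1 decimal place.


Step 1: (gamma-1)/2 * M^2 = 0.2 * 2.5921 = 0.51842
Step 2: 1 + 0.51842 = 1.51842
Step 3: Exponent gamma/(gamma-1) = 3.5
Step 4: P0 = 93524 * 1.51842^3.5 = 403454.7 Pa

403454.7


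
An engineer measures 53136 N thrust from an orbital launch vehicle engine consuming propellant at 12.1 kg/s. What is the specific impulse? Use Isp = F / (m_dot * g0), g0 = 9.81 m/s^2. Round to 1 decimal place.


Step 1: m_dot * g0 = 12.1 * 9.81 = 118.7
Step 2: Isp = 53136 / 118.7 = 447.6 s

447.6


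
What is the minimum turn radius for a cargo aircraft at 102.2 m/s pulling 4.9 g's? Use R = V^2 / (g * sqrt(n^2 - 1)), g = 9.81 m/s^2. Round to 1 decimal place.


Step 1: V^2 = 102.2^2 = 10444.84
Step 2: n^2 - 1 = 4.9^2 - 1 = 23.01
Step 3: sqrt(23.01) = 4.796874
Step 4: R = 10444.84 / (9.81 * 4.796874) = 222.0 m

222.0


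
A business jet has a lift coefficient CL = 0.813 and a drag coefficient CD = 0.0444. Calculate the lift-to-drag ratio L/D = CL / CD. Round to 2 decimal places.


Step 1: L/D = CL / CD = 0.813 / 0.0444
Step 2: L/D = 18.31

18.31


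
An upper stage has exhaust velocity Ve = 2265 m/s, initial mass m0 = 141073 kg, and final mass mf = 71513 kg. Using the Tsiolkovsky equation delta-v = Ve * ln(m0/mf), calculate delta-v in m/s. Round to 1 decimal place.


Step 1: Mass ratio m0/mf = 141073 / 71513 = 1.97269
Step 2: ln(1.97269) = 0.679398
Step 3: delta-v = 2265 * 0.679398 = 1538.8 m/s

1538.8


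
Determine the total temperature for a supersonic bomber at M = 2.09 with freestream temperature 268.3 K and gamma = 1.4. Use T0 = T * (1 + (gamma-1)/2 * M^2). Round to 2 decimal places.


Step 1: (gamma-1)/2 = 0.2
Step 2: M^2 = 4.3681
Step 3: 1 + 0.2 * 4.3681 = 1.87362
Step 4: T0 = 268.3 * 1.87362 = 502.69 K

502.69


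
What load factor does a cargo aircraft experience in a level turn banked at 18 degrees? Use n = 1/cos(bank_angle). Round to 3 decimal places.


Step 1: Convert 18 degrees to radians = 0.314159
Step 2: cos(18 deg) = 0.951057
Step 3: n = 1 / 0.951057 = 1.051

1.051


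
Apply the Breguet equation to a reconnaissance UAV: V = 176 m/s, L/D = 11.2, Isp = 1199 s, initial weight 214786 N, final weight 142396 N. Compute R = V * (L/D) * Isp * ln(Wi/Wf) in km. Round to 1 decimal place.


Step 1: Coefficient = V * (L/D) * Isp = 176 * 11.2 * 1199 = 2363468.8 m
Step 2: Wi/Wf = 214786 / 142396 = 1.508371
Step 3: ln(1.508371) = 0.41103
Step 4: R = 2363468.8 * 0.41103 = 971457.2 m = 971.5 km

971.5


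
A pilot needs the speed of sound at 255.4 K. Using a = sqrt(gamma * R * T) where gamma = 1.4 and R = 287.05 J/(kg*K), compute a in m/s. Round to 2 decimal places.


Step 1: gamma * R * T = 1.4 * 287.05 * 255.4 = 102637.598
Step 2: a = sqrt(102637.598) = 320.37 m/s

320.37


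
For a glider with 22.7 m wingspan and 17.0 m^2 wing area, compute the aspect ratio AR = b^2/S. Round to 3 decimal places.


Step 1: b^2 = 22.7^2 = 515.29
Step 2: AR = 515.29 / 17.0 = 30.311

30.311


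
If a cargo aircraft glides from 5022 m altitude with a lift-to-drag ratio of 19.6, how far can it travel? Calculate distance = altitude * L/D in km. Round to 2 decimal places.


Step 1: Glide distance = altitude * L/D = 5022 * 19.6 = 98431.2 m
Step 2: Convert to km: 98431.2 / 1000 = 98.43 km

98.43


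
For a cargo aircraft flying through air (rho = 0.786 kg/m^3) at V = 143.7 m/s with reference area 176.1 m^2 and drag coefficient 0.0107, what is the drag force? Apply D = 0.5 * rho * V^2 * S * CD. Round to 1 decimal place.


Step 1: Dynamic pressure q = 0.5 * 0.786 * 143.7^2 = 8115.3282 Pa
Step 2: Drag D = q * S * CD = 8115.3282 * 176.1 * 0.0107
Step 3: D = 15291.5 N

15291.5


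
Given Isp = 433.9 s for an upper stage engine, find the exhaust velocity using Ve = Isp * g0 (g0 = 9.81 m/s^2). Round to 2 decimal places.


Step 1: Ve = Isp * g0 = 433.9 * 9.81
Step 2: Ve = 4256.56 m/s

4256.56


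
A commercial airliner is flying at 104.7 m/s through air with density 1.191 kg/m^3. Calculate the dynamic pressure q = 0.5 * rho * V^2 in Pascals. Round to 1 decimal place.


Step 1: V^2 = 104.7^2 = 10962.09
Step 2: q = 0.5 * 1.191 * 10962.09
Step 3: q = 6527.9 Pa

6527.9


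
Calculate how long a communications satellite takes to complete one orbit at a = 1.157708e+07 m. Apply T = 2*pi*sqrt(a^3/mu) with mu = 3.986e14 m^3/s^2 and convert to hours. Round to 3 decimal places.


Step 1: a^3 / mu = 1.551662e+21 / 3.986e14 = 3.892780e+06
Step 2: sqrt(3.892780e+06) = 1973.0128 s
Step 3: T = 2*pi * 1973.0128 = 12396.81 s
Step 4: T in hours = 12396.81 / 3600 = 3.444 hours

3.444


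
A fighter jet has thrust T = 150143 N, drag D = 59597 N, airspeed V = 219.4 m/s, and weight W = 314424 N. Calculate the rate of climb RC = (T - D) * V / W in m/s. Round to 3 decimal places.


Step 1: Excess thrust = T - D = 150143 - 59597 = 90546 N
Step 2: Excess power = 90546 * 219.4 = 19865792.4 W
Step 3: RC = 19865792.4 / 314424 = 63.182 m/s

63.182


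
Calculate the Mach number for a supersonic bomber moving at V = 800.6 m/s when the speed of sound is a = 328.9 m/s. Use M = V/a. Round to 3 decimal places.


Step 1: M = V / a = 800.6 / 328.9
Step 2: M = 2.434

2.434


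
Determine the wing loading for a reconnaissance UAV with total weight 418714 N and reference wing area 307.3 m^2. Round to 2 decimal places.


Step 1: Wing loading = W / S = 418714 / 307.3
Step 2: Wing loading = 1362.56 N/m^2

1362.56


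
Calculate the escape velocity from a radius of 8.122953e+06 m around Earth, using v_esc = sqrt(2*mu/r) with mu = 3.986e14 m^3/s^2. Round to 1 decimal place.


Step 1: 2*mu/r = 2 * 3.986e14 / 8.122953e+06 = 98141648.7329
Step 2: v_esc = sqrt(98141648.7329) = 9906.6 m/s

9906.6


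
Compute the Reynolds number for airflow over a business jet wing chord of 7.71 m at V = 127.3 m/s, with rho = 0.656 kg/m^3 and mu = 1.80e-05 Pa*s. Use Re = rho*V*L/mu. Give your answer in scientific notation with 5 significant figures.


Step 1: Numerator = rho * V * L = 0.656 * 127.3 * 7.71 = 643.852848
Step 2: Re = 643.852848 / 1.80e-05
Step 3: Re = 3.5770e+07

3.5770e+07


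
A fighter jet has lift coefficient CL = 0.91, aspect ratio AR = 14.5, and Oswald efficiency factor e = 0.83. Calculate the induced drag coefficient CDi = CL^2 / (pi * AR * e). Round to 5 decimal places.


Step 1: CL^2 = 0.91^2 = 0.8281
Step 2: pi * AR * e = 3.14159 * 14.5 * 0.83 = 37.809068
Step 3: CDi = 0.8281 / 37.809068 = 0.02190

0.02190


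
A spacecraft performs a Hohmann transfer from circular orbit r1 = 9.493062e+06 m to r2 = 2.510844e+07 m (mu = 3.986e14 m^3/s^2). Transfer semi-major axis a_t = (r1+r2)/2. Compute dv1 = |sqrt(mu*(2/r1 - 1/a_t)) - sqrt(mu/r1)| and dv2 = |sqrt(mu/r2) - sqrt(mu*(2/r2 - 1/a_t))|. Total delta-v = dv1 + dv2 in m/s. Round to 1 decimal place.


Step 1: Transfer semi-major axis a_t = (9.493062e+06 + 2.510844e+07) / 2 = 1.730075e+07 m
Step 2: v1 (circular at r1) = sqrt(mu/r1) = 6479.86 m/s
Step 3: v_t1 = sqrt(mu*(2/r1 - 1/a_t)) = 7806.26 m/s
Step 4: dv1 = |7806.26 - 6479.86| = 1326.4 m/s
Step 5: v2 (circular at r2) = 3984.36 m/s, v_t2 = 2951.41 m/s
Step 6: dv2 = |3984.36 - 2951.41| = 1032.95 m/s
Step 7: Total delta-v = 1326.4 + 1032.95 = 2359.4 m/s

2359.4


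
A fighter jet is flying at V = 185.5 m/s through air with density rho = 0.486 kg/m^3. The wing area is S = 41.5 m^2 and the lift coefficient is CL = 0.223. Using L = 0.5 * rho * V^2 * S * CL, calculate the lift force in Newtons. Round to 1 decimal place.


Step 1: Calculate dynamic pressure q = 0.5 * 0.486 * 185.5^2 = 0.5 * 0.486 * 34410.25 = 8361.6907 Pa
Step 2: Multiply by wing area and lift coefficient: L = 8361.6907 * 41.5 * 0.223
Step 3: L = 347010.1661 * 0.223 = 77383.3 N

77383.3


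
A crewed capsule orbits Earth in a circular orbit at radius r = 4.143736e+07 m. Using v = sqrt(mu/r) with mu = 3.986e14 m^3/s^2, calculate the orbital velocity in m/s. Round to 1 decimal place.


Step 1: mu / r = 3.986e14 / 4.143736e+07 = 9619338.6837
Step 2: v = sqrt(9619338.6837) = 3101.5 m/s

3101.5


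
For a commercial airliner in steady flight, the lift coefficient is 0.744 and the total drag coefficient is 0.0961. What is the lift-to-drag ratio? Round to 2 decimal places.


Step 1: L/D = CL / CD = 0.744 / 0.0961
Step 2: L/D = 7.74

7.74


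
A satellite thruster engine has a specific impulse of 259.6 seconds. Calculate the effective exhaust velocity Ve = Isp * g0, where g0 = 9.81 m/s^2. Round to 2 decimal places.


Step 1: Ve = Isp * g0 = 259.6 * 9.81
Step 2: Ve = 2546.68 m/s

2546.68


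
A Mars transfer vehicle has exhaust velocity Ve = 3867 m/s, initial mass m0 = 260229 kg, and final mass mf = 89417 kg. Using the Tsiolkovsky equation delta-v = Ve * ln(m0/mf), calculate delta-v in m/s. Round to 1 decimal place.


Step 1: Mass ratio m0/mf = 260229 / 89417 = 2.910286
Step 2: ln(2.910286) = 1.068251
Step 3: delta-v = 3867 * 1.068251 = 4130.9 m/s

4130.9


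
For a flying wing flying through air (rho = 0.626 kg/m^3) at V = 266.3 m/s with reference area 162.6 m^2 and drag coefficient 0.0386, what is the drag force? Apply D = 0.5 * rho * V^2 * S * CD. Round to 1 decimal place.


Step 1: Dynamic pressure q = 0.5 * 0.626 * 266.3^2 = 22196.611 Pa
Step 2: Drag D = q * S * CD = 22196.611 * 162.6 * 0.0386
Step 3: D = 139313.9 N

139313.9


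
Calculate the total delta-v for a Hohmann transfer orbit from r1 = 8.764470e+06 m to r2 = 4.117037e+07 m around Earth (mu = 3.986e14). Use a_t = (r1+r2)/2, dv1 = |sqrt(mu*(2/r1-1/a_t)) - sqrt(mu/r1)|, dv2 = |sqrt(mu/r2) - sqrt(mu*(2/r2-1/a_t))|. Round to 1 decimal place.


Step 1: Transfer semi-major axis a_t = (8.764470e+06 + 4.117037e+07) / 2 = 2.496742e+07 m
Step 2: v1 (circular at r1) = sqrt(mu/r1) = 6743.82 m/s
Step 3: v_t1 = sqrt(mu*(2/r1 - 1/a_t)) = 8659.87 m/s
Step 4: dv1 = |8659.87 - 6743.82| = 1916.05 m/s
Step 5: v2 (circular at r2) = 3111.55 m/s, v_t2 = 1843.54 m/s
Step 6: dv2 = |3111.55 - 1843.54| = 1268.01 m/s
Step 7: Total delta-v = 1916.05 + 1268.01 = 3184.1 m/s

3184.1


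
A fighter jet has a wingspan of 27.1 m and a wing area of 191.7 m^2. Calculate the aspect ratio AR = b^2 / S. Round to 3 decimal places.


Step 1: b^2 = 27.1^2 = 734.41
Step 2: AR = 734.41 / 191.7 = 3.831

3.831


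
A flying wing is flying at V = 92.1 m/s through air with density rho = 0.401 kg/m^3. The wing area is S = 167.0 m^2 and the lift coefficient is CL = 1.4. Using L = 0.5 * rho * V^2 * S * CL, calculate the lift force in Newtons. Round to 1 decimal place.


Step 1: Calculate dynamic pressure q = 0.5 * 0.401 * 92.1^2 = 0.5 * 0.401 * 8482.41 = 1700.7232 Pa
Step 2: Multiply by wing area and lift coefficient: L = 1700.7232 * 167.0 * 1.4
Step 3: L = 284020.7752 * 1.4 = 397629.1 N

397629.1


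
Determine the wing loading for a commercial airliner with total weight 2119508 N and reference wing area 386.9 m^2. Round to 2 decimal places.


Step 1: Wing loading = W / S = 2119508 / 386.9
Step 2: Wing loading = 5478.18 N/m^2

5478.18


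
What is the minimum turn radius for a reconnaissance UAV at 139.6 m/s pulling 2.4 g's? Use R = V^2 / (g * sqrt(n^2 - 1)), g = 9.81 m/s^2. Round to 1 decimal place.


Step 1: V^2 = 139.6^2 = 19488.16
Step 2: n^2 - 1 = 2.4^2 - 1 = 4.76
Step 3: sqrt(4.76) = 2.181742
Step 4: R = 19488.16 / (9.81 * 2.181742) = 910.5 m

910.5


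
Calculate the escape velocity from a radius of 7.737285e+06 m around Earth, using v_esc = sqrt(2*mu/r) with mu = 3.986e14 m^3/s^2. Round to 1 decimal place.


Step 1: 2*mu/r = 2 * 3.986e14 / 7.737285e+06 = 103033557.6368
Step 2: v_esc = sqrt(103033557.6368) = 10150.5 m/s

10150.5


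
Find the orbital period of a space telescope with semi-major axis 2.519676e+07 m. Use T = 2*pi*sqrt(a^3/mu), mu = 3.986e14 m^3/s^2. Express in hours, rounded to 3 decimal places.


Step 1: a^3 / mu = 1.599684e+22 / 3.986e14 = 4.013255e+07
Step 2: sqrt(4.013255e+07) = 6335.026 s
Step 3: T = 2*pi * 6335.026 = 39804.14 s
Step 4: T in hours = 39804.14 / 3600 = 11.057 hours

11.057


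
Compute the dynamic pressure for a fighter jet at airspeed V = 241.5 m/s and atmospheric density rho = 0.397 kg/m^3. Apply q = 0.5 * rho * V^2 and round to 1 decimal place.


Step 1: V^2 = 241.5^2 = 58322.25
Step 2: q = 0.5 * 0.397 * 58322.25
Step 3: q = 11577.0 Pa

11577.0


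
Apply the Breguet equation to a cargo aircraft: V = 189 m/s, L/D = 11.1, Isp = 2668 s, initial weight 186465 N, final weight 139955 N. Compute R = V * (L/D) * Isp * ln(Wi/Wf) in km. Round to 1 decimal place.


Step 1: Coefficient = V * (L/D) * Isp = 189 * 11.1 * 2668 = 5597197.2 m
Step 2: Wi/Wf = 186465 / 139955 = 1.332321
Step 3: ln(1.332321) = 0.286923
Step 4: R = 5597197.2 * 0.286923 = 1605962.4 m = 1606.0 km

1606.0


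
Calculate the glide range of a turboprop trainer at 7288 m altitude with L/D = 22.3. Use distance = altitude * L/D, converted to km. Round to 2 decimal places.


Step 1: Glide distance = altitude * L/D = 7288 * 22.3 = 162522.4 m
Step 2: Convert to km: 162522.4 / 1000 = 162.52 km

162.52


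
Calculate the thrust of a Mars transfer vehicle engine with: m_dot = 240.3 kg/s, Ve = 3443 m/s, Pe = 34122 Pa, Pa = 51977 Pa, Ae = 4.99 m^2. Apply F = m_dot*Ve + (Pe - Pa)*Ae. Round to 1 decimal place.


Step 1: Momentum thrust = m_dot * Ve = 240.3 * 3443 = 827352.9 N
Step 2: Pressure thrust = (Pe - Pa) * Ae = (34122 - 51977) * 4.99 = -89096.45 N
Step 3: Total thrust F = 827352.9 + -89096.45 = 738256.5 N

738256.5


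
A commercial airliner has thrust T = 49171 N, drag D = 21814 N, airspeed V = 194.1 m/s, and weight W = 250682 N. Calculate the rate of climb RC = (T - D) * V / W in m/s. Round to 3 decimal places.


Step 1: Excess thrust = T - D = 49171 - 21814 = 27357 N
Step 2: Excess power = 27357 * 194.1 = 5309993.7 W
Step 3: RC = 5309993.7 / 250682 = 21.182 m/s

21.182


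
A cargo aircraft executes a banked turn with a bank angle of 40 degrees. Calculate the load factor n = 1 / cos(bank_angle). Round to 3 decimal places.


Step 1: Convert 40 degrees to radians = 0.698132
Step 2: cos(40 deg) = 0.766044
Step 3: n = 1 / 0.766044 = 1.305

1.305


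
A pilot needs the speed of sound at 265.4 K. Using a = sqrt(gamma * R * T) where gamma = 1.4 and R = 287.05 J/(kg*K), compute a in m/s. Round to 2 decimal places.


Step 1: gamma * R * T = 1.4 * 287.05 * 265.4 = 106656.298
Step 2: a = sqrt(106656.298) = 326.58 m/s

326.58


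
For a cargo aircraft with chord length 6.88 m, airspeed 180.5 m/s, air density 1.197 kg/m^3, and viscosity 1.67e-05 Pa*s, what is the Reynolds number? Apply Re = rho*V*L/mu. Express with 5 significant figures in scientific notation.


Step 1: Numerator = rho * V * L = 1.197 * 180.5 * 6.88 = 1486.48248
Step 2: Re = 1486.48248 / 1.67e-05
Step 3: Re = 8.9011e+07

8.9011e+07


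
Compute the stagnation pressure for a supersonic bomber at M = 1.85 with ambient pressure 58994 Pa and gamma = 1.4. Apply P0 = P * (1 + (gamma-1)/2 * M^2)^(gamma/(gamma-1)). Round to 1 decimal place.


Step 1: (gamma-1)/2 * M^2 = 0.2 * 3.4225 = 0.6845
Step 2: 1 + 0.6845 = 1.6845
Step 3: Exponent gamma/(gamma-1) = 3.5
Step 4: P0 = 58994 * 1.6845^3.5 = 365979.2 Pa

365979.2


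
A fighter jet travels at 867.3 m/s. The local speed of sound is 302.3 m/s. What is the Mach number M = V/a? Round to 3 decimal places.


Step 1: M = V / a = 867.3 / 302.3
Step 2: M = 2.869

2.869


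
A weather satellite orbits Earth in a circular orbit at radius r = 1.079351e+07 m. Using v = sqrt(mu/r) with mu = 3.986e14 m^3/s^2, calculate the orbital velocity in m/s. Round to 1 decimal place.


Step 1: mu / r = 3.986e14 / 1.079351e+07 = 36929599.3611
Step 2: v = sqrt(36929599.3611) = 6077.0 m/s

6077.0


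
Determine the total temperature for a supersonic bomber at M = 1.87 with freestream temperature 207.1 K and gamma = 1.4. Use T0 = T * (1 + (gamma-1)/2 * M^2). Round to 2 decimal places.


Step 1: (gamma-1)/2 = 0.2
Step 2: M^2 = 3.4969
Step 3: 1 + 0.2 * 3.4969 = 1.69938
Step 4: T0 = 207.1 * 1.69938 = 351.94 K

351.94


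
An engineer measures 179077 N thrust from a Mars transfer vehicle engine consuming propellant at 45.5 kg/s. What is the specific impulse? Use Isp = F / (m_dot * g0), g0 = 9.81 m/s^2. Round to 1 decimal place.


Step 1: m_dot * g0 = 45.5 * 9.81 = 446.36
Step 2: Isp = 179077 / 446.36 = 401.2 s

401.2


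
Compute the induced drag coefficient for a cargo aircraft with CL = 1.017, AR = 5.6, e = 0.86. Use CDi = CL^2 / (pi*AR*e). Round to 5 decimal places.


Step 1: CL^2 = 1.017^2 = 1.034289
Step 2: pi * AR * e = 3.14159 * 5.6 * 0.86 = 15.12991
Step 3: CDi = 1.034289 / 15.12991 = 0.06836

0.06836


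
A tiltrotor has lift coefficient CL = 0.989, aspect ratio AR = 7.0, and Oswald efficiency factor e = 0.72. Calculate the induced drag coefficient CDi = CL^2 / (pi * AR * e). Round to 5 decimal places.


Step 1: CL^2 = 0.989^2 = 0.978121
Step 2: pi * AR * e = 3.14159 * 7.0 * 0.72 = 15.833627
Step 3: CDi = 0.978121 / 15.833627 = 0.06177

0.06177


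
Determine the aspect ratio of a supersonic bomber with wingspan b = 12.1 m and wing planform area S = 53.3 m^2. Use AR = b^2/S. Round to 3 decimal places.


Step 1: b^2 = 12.1^2 = 146.41
Step 2: AR = 146.41 / 53.3 = 2.747

2.747


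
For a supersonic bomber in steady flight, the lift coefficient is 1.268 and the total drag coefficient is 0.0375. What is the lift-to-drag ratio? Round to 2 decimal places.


Step 1: L/D = CL / CD = 1.268 / 0.0375
Step 2: L/D = 33.81

33.81


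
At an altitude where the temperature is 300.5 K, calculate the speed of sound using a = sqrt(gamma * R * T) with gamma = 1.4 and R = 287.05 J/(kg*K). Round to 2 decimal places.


Step 1: gamma * R * T = 1.4 * 287.05 * 300.5 = 120761.935
Step 2: a = sqrt(120761.935) = 347.51 m/s

347.51


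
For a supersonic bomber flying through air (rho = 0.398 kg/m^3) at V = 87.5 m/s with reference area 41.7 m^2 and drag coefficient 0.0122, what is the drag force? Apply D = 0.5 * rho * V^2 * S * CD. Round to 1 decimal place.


Step 1: Dynamic pressure q = 0.5 * 0.398 * 87.5^2 = 1523.5938 Pa
Step 2: Drag D = q * S * CD = 1523.5938 * 41.7 * 0.0122
Step 3: D = 775.1 N

775.1


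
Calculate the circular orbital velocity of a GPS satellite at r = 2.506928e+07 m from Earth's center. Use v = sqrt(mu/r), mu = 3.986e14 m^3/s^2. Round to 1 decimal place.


Step 1: mu / r = 3.986e14 / 2.506928e+07 = 15899938.0916
Step 2: v = sqrt(15899938.0916) = 3987.5 m/s

3987.5


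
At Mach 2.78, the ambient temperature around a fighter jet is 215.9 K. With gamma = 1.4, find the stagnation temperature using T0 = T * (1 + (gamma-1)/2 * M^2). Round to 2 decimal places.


Step 1: (gamma-1)/2 = 0.2
Step 2: M^2 = 7.7284
Step 3: 1 + 0.2 * 7.7284 = 2.54568
Step 4: T0 = 215.9 * 2.54568 = 549.61 K

549.61


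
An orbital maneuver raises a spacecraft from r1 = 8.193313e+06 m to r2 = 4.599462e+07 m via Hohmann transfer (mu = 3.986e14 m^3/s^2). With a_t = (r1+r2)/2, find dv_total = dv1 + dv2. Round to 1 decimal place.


Step 1: Transfer semi-major axis a_t = (8.193313e+06 + 4.599462e+07) / 2 = 2.709397e+07 m
Step 2: v1 (circular at r1) = sqrt(mu/r1) = 6974.91 m/s
Step 3: v_t1 = sqrt(mu*(2/r1 - 1/a_t)) = 9087.74 m/s
Step 4: dv1 = |9087.74 - 6974.91| = 2112.83 m/s
Step 5: v2 (circular at r2) = 2943.85 m/s, v_t2 = 1618.86 m/s
Step 6: dv2 = |2943.85 - 1618.86| = 1324.99 m/s
Step 7: Total delta-v = 2112.83 + 1324.99 = 3437.8 m/s

3437.8


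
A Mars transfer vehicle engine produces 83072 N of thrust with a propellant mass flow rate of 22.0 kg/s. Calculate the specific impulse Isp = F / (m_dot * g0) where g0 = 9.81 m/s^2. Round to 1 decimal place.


Step 1: m_dot * g0 = 22.0 * 9.81 = 215.82
Step 2: Isp = 83072 / 215.82 = 384.9 s

384.9


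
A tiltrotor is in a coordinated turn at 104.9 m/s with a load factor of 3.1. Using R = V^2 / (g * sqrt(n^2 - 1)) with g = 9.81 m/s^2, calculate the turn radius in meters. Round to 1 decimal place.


Step 1: V^2 = 104.9^2 = 11004.01
Step 2: n^2 - 1 = 3.1^2 - 1 = 8.61
Step 3: sqrt(8.61) = 2.93428
Step 4: R = 11004.01 / (9.81 * 2.93428) = 382.3 m

382.3


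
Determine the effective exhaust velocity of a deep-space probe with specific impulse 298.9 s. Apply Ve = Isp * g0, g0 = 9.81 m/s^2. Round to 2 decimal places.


Step 1: Ve = Isp * g0 = 298.9 * 9.81
Step 2: Ve = 2932.21 m/s

2932.21


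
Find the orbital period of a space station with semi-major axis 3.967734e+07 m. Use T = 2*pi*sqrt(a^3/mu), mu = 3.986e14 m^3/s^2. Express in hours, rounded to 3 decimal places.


Step 1: a^3 / mu = 6.246369e+22 / 3.986e14 = 1.567077e+08
Step 2: sqrt(1.567077e+08) = 12518.2948 s
Step 3: T = 2*pi * 12518.2948 = 78654.77 s
Step 4: T in hours = 78654.77 / 3600 = 21.849 hours

21.849


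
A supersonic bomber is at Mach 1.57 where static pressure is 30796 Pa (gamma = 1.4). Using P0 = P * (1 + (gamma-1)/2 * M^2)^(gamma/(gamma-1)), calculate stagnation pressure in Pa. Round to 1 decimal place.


Step 1: (gamma-1)/2 * M^2 = 0.2 * 2.4649 = 0.49298
Step 2: 1 + 0.49298 = 1.49298
Step 3: Exponent gamma/(gamma-1) = 3.5
Step 4: P0 = 30796 * 1.49298^3.5 = 125222.8 Pa

125222.8


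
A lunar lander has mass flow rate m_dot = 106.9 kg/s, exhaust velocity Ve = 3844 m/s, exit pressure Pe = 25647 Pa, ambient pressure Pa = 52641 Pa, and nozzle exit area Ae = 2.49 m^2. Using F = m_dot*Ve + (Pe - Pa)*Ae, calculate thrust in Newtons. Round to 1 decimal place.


Step 1: Momentum thrust = m_dot * Ve = 106.9 * 3844 = 410923.6 N
Step 2: Pressure thrust = (Pe - Pa) * Ae = (25647 - 52641) * 2.49 = -67215.06 N
Step 3: Total thrust F = 410923.6 + -67215.06 = 343708.5 N

343708.5


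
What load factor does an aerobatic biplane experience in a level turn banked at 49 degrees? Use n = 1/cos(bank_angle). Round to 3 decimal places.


Step 1: Convert 49 degrees to radians = 0.855211
Step 2: cos(49 deg) = 0.656059
Step 3: n = 1 / 0.656059 = 1.524

1.524


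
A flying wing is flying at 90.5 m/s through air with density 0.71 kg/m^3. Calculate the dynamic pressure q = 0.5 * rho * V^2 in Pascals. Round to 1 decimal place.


Step 1: V^2 = 90.5^2 = 8190.25
Step 2: q = 0.5 * 0.71 * 8190.25
Step 3: q = 2907.5 Pa

2907.5


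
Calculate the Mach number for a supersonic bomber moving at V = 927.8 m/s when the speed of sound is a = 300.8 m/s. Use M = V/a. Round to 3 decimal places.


Step 1: M = V / a = 927.8 / 300.8
Step 2: M = 3.084

3.084


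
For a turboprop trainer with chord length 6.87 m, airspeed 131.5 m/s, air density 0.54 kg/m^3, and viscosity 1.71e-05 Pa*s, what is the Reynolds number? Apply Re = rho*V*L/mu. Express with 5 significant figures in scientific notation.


Step 1: Numerator = rho * V * L = 0.54 * 131.5 * 6.87 = 487.8387
Step 2: Re = 487.8387 / 1.71e-05
Step 3: Re = 2.8529e+07

2.8529e+07


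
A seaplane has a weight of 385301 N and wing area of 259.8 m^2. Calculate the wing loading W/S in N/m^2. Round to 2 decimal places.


Step 1: Wing loading = W / S = 385301 / 259.8
Step 2: Wing loading = 1483.07 N/m^2

1483.07


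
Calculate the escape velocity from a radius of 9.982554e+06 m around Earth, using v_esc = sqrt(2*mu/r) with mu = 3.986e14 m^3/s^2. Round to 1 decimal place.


Step 1: 2*mu/r = 2 * 3.986e14 / 9.982554e+06 = 79859322.5742
Step 2: v_esc = sqrt(79859322.5742) = 8936.4 m/s

8936.4


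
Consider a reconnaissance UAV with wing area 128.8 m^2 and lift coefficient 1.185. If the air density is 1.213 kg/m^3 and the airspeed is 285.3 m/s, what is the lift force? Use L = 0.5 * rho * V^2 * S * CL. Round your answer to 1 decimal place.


Step 1: Calculate dynamic pressure q = 0.5 * 1.213 * 285.3^2 = 0.5 * 1.213 * 81396.09 = 49366.7286 Pa
Step 2: Multiply by wing area and lift coefficient: L = 49366.7286 * 128.8 * 1.185
Step 3: L = 6358434.6417 * 1.185 = 7534745.1 N

7534745.1


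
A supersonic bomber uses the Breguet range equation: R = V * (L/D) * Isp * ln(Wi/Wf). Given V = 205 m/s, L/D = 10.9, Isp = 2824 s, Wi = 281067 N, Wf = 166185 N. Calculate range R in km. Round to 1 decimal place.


Step 1: Coefficient = V * (L/D) * Isp = 205 * 10.9 * 2824 = 6310228.0 m
Step 2: Wi/Wf = 281067 / 166185 = 1.69129
Step 3: ln(1.69129) = 0.525491
Step 4: R = 6310228.0 * 0.525491 = 3315970.9 m = 3316.0 km

3316.0


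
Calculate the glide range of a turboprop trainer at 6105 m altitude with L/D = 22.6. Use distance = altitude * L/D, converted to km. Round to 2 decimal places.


Step 1: Glide distance = altitude * L/D = 6105 * 22.6 = 137973.0 m
Step 2: Convert to km: 137973.0 / 1000 = 137.97 km

137.97


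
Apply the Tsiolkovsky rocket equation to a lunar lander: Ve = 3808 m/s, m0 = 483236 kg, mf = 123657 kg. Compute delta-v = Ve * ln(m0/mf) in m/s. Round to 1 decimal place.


Step 1: Mass ratio m0/mf = 483236 / 123657 = 3.907874
Step 2: ln(3.907874) = 1.362994
Step 3: delta-v = 3808 * 1.362994 = 5190.3 m/s

5190.3


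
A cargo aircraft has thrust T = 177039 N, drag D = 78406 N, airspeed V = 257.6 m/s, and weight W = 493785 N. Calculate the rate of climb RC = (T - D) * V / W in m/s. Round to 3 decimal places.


Step 1: Excess thrust = T - D = 177039 - 78406 = 98633 N
Step 2: Excess power = 98633 * 257.6 = 25407860.8 W
Step 3: RC = 25407860.8 / 493785 = 51.455 m/s

51.455


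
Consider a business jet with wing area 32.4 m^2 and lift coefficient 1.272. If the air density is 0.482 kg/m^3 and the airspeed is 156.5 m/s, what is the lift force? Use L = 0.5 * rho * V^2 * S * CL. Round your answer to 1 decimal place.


Step 1: Calculate dynamic pressure q = 0.5 * 0.482 * 156.5^2 = 0.5 * 0.482 * 24492.25 = 5902.6322 Pa
Step 2: Multiply by wing area and lift coefficient: L = 5902.6322 * 32.4 * 1.272
Step 3: L = 191245.2849 * 1.272 = 243264.0 N

243264.0


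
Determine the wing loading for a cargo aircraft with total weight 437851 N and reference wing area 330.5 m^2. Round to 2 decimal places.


Step 1: Wing loading = W / S = 437851 / 330.5
Step 2: Wing loading = 1324.81 N/m^2

1324.81


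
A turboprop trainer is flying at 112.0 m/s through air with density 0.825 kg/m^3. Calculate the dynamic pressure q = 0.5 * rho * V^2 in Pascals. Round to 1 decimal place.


Step 1: V^2 = 112.0^2 = 12544.0
Step 2: q = 0.5 * 0.825 * 12544.0
Step 3: q = 5174.4 Pa

5174.4


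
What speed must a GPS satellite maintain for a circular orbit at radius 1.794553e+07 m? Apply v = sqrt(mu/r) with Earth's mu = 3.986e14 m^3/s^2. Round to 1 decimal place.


Step 1: mu / r = 3.986e14 / 1.794553e+07 = 22211659.3937
Step 2: v = sqrt(22211659.3937) = 4712.9 m/s

4712.9


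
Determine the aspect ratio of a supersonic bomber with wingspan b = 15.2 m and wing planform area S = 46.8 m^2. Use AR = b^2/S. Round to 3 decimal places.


Step 1: b^2 = 15.2^2 = 231.04
Step 2: AR = 231.04 / 46.8 = 4.937

4.937


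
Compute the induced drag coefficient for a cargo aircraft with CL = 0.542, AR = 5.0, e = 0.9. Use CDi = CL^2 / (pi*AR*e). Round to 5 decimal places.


Step 1: CL^2 = 0.542^2 = 0.293764
Step 2: pi * AR * e = 3.14159 * 5.0 * 0.9 = 14.137167
Step 3: CDi = 0.293764 / 14.137167 = 0.02078

0.02078


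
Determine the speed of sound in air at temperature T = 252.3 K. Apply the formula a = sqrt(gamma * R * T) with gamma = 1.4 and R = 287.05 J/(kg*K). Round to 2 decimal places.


Step 1: gamma * R * T = 1.4 * 287.05 * 252.3 = 101391.801
Step 2: a = sqrt(101391.801) = 318.42 m/s

318.42


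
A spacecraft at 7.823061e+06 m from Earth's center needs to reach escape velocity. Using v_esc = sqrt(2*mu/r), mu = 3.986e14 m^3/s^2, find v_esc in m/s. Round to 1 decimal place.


Step 1: 2*mu/r = 2 * 3.986e14 / 7.823061e+06 = 101903845.5663
Step 2: v_esc = sqrt(101903845.5663) = 10094.7 m/s

10094.7


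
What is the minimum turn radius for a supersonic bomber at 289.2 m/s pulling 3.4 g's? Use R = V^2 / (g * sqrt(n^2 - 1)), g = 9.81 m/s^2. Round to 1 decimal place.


Step 1: V^2 = 289.2^2 = 83636.64
Step 2: n^2 - 1 = 3.4^2 - 1 = 10.56
Step 3: sqrt(10.56) = 3.249615
Step 4: R = 83636.64 / (9.81 * 3.249615) = 2623.6 m

2623.6


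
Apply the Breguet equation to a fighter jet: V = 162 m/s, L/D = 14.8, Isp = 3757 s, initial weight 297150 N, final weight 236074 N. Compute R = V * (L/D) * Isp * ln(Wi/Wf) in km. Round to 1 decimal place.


Step 1: Coefficient = V * (L/D) * Isp = 162 * 14.8 * 3757 = 9007783.2 m
Step 2: Wi/Wf = 297150 / 236074 = 1.258715
Step 3: ln(1.258715) = 0.230092
Step 4: R = 9007783.2 * 0.230092 = 2072616.6 m = 2072.6 km

2072.6


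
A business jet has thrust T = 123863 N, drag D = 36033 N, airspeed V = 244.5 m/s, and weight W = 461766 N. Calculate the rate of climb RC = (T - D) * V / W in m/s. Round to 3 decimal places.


Step 1: Excess thrust = T - D = 123863 - 36033 = 87830 N
Step 2: Excess power = 87830 * 244.5 = 21474435.0 W
Step 3: RC = 21474435.0 / 461766 = 46.505 m/s

46.505


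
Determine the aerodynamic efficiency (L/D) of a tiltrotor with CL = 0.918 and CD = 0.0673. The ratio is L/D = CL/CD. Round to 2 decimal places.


Step 1: L/D = CL / CD = 0.918 / 0.0673
Step 2: L/D = 13.64

13.64


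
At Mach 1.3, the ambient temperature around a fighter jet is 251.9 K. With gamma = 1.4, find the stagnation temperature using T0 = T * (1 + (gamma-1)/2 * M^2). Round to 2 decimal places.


Step 1: (gamma-1)/2 = 0.2
Step 2: M^2 = 1.69
Step 3: 1 + 0.2 * 1.69 = 1.338
Step 4: T0 = 251.9 * 1.338 = 337.04 K

337.04


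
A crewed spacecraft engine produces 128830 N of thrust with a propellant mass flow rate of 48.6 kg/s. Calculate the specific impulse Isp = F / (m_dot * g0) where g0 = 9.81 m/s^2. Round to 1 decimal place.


Step 1: m_dot * g0 = 48.6 * 9.81 = 476.77
Step 2: Isp = 128830 / 476.77 = 270.2 s

270.2


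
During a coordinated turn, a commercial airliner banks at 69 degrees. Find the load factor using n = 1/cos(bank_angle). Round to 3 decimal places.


Step 1: Convert 69 degrees to radians = 1.204277
Step 2: cos(69 deg) = 0.358368
Step 3: n = 1 / 0.358368 = 2.790

2.790


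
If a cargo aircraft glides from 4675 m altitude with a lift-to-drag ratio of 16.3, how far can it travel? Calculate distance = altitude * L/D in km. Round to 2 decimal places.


Step 1: Glide distance = altitude * L/D = 4675 * 16.3 = 76202.5 m
Step 2: Convert to km: 76202.5 / 1000 = 76.20 km

76.20


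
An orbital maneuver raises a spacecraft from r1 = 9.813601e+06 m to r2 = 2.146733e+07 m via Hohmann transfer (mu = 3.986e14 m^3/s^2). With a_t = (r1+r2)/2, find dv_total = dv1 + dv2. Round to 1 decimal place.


Step 1: Transfer semi-major axis a_t = (9.813601e+06 + 2.146733e+07) / 2 = 1.564047e+07 m
Step 2: v1 (circular at r1) = sqrt(mu/r1) = 6373.15 m/s
Step 3: v_t1 = sqrt(mu*(2/r1 - 1/a_t)) = 7466.53 m/s
Step 4: dv1 = |7466.53 - 6373.15| = 1093.37 m/s
Step 5: v2 (circular at r2) = 4309.03 m/s, v_t2 = 3413.26 m/s
Step 6: dv2 = |4309.03 - 3413.26| = 895.77 m/s
Step 7: Total delta-v = 1093.37 + 895.77 = 1989.1 m/s

1989.1


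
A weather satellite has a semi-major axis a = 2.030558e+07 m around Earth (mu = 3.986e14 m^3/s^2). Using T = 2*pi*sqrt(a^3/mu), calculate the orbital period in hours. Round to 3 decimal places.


Step 1: a^3 / mu = 8.372327e+21 / 3.986e14 = 2.100433e+07
Step 2: sqrt(2.100433e+07) = 4583.0485 s
Step 3: T = 2*pi * 4583.0485 = 28796.14 s
Step 4: T in hours = 28796.14 / 3600 = 7.999 hours

7.999


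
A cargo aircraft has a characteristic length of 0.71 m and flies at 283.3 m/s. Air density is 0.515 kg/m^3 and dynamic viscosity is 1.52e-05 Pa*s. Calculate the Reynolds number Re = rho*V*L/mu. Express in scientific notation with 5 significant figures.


Step 1: Numerator = rho * V * L = 0.515 * 283.3 * 0.71 = 103.588645
Step 2: Re = 103.588645 / 1.52e-05
Step 3: Re = 6.8150e+06

6.8150e+06


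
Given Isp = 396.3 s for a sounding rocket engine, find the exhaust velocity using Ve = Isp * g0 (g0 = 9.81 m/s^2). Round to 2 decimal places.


Step 1: Ve = Isp * g0 = 396.3 * 9.81
Step 2: Ve = 3887.70 m/s

3887.70


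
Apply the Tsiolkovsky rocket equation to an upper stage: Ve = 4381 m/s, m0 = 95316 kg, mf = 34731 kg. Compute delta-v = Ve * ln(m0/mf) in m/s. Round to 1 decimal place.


Step 1: Mass ratio m0/mf = 95316 / 34731 = 2.744407
Step 2: ln(2.744407) = 1.009565
Step 3: delta-v = 4381 * 1.009565 = 4422.9 m/s

4422.9
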